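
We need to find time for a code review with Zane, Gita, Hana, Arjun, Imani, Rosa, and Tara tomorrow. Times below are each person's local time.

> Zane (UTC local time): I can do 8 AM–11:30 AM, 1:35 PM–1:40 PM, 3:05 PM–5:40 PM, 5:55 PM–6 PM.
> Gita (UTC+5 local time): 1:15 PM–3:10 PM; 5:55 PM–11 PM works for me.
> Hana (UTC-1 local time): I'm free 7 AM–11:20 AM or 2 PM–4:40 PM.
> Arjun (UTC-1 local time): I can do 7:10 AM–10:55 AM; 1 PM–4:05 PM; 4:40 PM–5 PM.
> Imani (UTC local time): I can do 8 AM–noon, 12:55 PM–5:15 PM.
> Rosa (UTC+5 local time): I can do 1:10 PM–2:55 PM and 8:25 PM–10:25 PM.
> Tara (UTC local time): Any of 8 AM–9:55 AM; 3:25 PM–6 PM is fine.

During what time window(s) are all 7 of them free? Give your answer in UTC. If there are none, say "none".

08:15-09:55, 15:25-17:05

Zane in UTC: 08:00-11:30, 13:35-13:40, 15:05-17:40, 17:55-18:00.
Gita in UTC: 08:15-10:10, 12:55-18:00 (subtract 5h to convert from UTC+5).
Hana in UTC: 08:00-12:20, 15:00-17:40 (add 1h to convert from UTC-1).
Arjun in UTC: 08:10-11:55, 14:00-17:05, 17:40-18:00 (add 1h to convert from UTC-1).
Imani in UTC: 08:00-12:00, 12:55-17:15.
Rosa in UTC: 08:10-09:55, 15:25-17:25 (subtract 5h to convert from UTC+5).
Tara in UTC: 08:00-09:55, 15:25-18:00.
Zane ∩ Gita: 08:15-10:10, 13:35-13:40, 15:05-17:40, 17:55-18:00.
Zane ∩ Gita ∩ Hana: 08:15-10:10, 15:05-17:40.
Zane ∩ Gita ∩ Hana ∩ Arjun: 08:15-10:10, 15:05-17:05.
Zane ∩ Gita ∩ Hana ∩ Arjun ∩ Imani: 08:15-10:10, 15:05-17:05.
Zane ∩ Gita ∩ Hana ∩ Arjun ∩ Imani ∩ Rosa: 08:15-09:55, 15:25-17:05.
Zane ∩ Gita ∩ Hana ∩ Arjun ∩ Imani ∩ Rosa ∩ Tara: 08:15-09:55, 15:25-17:05.
Those are the intersection windows.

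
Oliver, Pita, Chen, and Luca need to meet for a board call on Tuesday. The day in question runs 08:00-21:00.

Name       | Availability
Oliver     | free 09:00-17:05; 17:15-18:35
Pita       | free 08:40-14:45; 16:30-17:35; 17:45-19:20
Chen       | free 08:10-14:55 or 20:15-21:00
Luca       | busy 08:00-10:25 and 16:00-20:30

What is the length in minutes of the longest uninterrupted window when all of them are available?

260

Oliver free: 09:00-17:05, 17:15-18:35.
Pita free: 08:40-14:45, 16:30-17:35, 17:45-19:20.
Chen free: 08:10-14:55, 20:15-21:00.
Luca free: 10:25-16:00, 20:30-21:00 (invert busy blocks within the working day).
Oliver ∩ Pita: 09:00-14:45, 16:30-17:05, 17:15-17:35, 17:45-18:35.
Oliver ∩ Pita ∩ Chen: 09:00-14:45.
Oliver ∩ Pita ∩ Chen ∩ Luca: 10:25-14:45.
The longest is 10:25-14:45 at 260 minutes.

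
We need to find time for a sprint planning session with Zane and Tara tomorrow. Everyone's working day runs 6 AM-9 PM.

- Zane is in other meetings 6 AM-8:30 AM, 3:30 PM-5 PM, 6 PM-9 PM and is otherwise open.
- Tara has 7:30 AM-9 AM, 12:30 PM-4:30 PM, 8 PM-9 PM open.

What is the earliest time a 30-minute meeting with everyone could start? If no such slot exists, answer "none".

Zane free: 08:30-15:30, 17:00-18:00 (invert busy blocks within the working day).
Tara free: 07:30-09:00, 12:30-16:30, 20:00-21:00.
Zane ∩ Tara: 08:30-09:00, 12:30-15:30.
The first common window of at least 30 minutes is 08:30-09:00, so the earliest start is 08:30.

08:30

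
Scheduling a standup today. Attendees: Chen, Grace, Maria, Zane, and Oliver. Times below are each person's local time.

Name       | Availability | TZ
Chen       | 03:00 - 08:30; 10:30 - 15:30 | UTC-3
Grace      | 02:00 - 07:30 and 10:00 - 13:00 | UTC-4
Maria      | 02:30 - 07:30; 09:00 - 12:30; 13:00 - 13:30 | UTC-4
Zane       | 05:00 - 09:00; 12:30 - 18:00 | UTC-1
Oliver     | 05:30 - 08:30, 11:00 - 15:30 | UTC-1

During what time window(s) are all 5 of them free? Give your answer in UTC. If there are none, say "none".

06:30-09:30, 14:00-16:30

Chen in UTC: 06:00-11:30, 13:30-18:30 (add 3h to convert from UTC-3).
Grace in UTC: 06:00-11:30, 14:00-17:00 (add 4h to convert from UTC-4).
Maria in UTC: 06:30-11:30, 13:00-16:30, 17:00-17:30 (add 4h to convert from UTC-4).
Zane in UTC: 06:00-10:00, 13:30-19:00 (add 1h to convert from UTC-1).
Oliver in UTC: 06:30-09:30, 12:00-16:30 (add 1h to convert from UTC-1).
Chen ∩ Grace: 06:00-11:30, 14:00-17:00.
Chen ∩ Grace ∩ Maria: 06:30-11:30, 14:00-16:30.
Chen ∩ Grace ∩ Maria ∩ Zane: 06:30-10:00, 14:00-16:30.
Chen ∩ Grace ∩ Maria ∩ Zane ∩ Oliver: 06:30-09:30, 14:00-16:30.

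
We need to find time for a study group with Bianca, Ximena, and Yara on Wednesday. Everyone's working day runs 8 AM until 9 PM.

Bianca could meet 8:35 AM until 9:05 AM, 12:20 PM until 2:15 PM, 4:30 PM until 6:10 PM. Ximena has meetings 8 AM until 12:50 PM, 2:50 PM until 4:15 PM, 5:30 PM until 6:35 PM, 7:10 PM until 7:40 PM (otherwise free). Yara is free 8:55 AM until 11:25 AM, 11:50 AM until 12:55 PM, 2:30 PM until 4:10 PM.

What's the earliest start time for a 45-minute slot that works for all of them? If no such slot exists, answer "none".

none

Bianca free: 08:35-09:05, 12:20-14:15, 16:30-18:10.
Ximena free: 12:50-14:50, 16:15-17:30, 18:35-19:10, 19:40-21:00 (invert busy blocks within the working day).
Yara free: 08:55-11:25, 11:50-12:55, 14:30-16:10.
Bianca ∩ Ximena: 12:50-14:15, 16:30-17:30.
Bianca ∩ Ximena ∩ Yara: 12:50-12:55.
Those are the intersection windows.
No common window is at least 45 minutes long.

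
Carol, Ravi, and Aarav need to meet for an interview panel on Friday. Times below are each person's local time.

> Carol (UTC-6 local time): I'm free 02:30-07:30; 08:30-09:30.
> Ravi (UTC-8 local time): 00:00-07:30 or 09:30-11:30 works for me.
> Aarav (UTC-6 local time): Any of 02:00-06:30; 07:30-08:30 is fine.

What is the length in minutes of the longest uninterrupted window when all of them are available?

Carol in UTC: 08:30-13:30, 14:30-15:30 (add 6h to convert from UTC-6).
Ravi in UTC: 08:00-15:30, 17:30-19:30 (add 8h to convert from UTC-8).
Aarav in UTC: 08:00-12:30, 13:30-14:30 (add 6h to convert from UTC-6).
Carol ∩ Ravi: 08:30-13:30, 14:30-15:30.
Carol ∩ Ravi ∩ Aarav: 08:30-12:30.
So the common availability across everyone is 08:30-12:30.
The longest is 08:30-12:30 at 240 minutes.

240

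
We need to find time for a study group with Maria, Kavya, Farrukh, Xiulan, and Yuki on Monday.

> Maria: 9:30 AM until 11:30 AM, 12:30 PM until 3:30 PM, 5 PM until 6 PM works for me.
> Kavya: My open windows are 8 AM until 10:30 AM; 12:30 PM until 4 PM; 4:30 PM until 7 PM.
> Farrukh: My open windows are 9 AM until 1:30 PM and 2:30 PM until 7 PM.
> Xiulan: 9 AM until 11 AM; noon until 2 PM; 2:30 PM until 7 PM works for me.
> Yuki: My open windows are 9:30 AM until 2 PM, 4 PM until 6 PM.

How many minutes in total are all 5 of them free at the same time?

Maria ∩ Kavya: 09:30-10:30, 12:30-15:30, 17:00-18:00.
Maria ∩ Kavya ∩ Farrukh: 09:30-10:30, 12:30-13:30, 14:30-15:30, 17:00-18:00.
Maria ∩ Kavya ∩ Farrukh ∩ Xiulan: 09:30-10:30, 12:30-13:30, 14:30-15:30, 17:00-18:00.
Maria ∩ Kavya ∩ Farrukh ∩ Xiulan ∩ Yuki: 09:30-10:30, 12:30-13:30, 17:00-18:00.
Summing the common windows: 60 + 60 + 60 = 180 minutes.

180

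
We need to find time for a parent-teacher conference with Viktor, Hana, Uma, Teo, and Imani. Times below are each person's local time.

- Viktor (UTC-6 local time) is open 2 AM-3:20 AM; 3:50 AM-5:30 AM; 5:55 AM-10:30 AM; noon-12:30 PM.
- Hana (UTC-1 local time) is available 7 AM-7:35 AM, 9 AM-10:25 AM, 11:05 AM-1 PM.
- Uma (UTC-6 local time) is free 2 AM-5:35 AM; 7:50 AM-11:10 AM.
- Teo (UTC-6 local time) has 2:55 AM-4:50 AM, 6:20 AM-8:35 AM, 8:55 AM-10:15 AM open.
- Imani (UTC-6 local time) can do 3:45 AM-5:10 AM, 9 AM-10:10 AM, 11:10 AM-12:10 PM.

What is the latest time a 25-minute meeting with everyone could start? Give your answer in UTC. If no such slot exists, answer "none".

Viktor in UTC: 08:00-09:20, 09:50-11:30, 11:55-16:30, 18:00-18:30 (add 6h to convert from UTC-6).
Hana in UTC: 08:00-08:35, 10:00-11:25, 12:05-14:00 (add 1h to convert from UTC-1).
Uma in UTC: 08:00-11:35, 13:50-17:10 (add 6h to convert from UTC-6).
Teo in UTC: 08:55-10:50, 12:20-14:35, 14:55-16:15 (add 6h to convert from UTC-6).
Imani in UTC: 09:45-11:10, 15:00-16:10, 17:10-18:10 (add 6h to convert from UTC-6).
Viktor ∩ Hana: 08:00-08:35, 10:00-11:25, 12:05-14:00.
Viktor ∩ Hana ∩ Uma: 08:00-08:35, 10:00-11:25, 13:50-14:00.
Viktor ∩ Hana ∩ Uma ∩ Teo: 10:00-10:50, 13:50-14:00.
Viktor ∩ Hana ∩ Uma ∩ Teo ∩ Imani: 10:00-10:50.
Those are the intersection windows.
The last common window of at least 25 minutes is 10:00-10:50; a 25-minute meeting can start as late as 10:25 and still end by 10:50.

10:25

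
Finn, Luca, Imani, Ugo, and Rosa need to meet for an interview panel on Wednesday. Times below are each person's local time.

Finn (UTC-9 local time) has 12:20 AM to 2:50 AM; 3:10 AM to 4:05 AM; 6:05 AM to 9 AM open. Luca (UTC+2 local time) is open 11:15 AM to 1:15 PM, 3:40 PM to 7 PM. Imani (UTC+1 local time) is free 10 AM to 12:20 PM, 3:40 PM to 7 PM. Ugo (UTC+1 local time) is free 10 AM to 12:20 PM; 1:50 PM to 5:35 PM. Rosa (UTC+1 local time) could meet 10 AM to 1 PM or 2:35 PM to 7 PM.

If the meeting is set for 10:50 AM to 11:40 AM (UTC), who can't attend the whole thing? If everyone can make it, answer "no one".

Finn in UTC: 09:20-11:50, 12:10-13:05, 15:05-18:00 (add 9h to convert from UTC-9).
Luca in UTC: 09:15-11:15, 13:40-17:00 (subtract 2h to convert from UTC+2).
Imani in UTC: 09:00-11:20, 14:40-18:00 (subtract 1h to convert from UTC+1).
Ugo in UTC: 09:00-11:20, 12:50-16:35 (subtract 1h to convert from UTC+1).
Rosa in UTC: 09:00-12:00, 13:35-18:00 (subtract 1h to convert from UTC+1).
Finn: free for 10:50-11:40. Luca: not fully free for 10:50-11:40. Imani: not fully free for 10:50-11:40. Ugo: not fully free for 10:50-11:40. Rosa: free for 10:50-11:40.

Imani, Luca, Ugo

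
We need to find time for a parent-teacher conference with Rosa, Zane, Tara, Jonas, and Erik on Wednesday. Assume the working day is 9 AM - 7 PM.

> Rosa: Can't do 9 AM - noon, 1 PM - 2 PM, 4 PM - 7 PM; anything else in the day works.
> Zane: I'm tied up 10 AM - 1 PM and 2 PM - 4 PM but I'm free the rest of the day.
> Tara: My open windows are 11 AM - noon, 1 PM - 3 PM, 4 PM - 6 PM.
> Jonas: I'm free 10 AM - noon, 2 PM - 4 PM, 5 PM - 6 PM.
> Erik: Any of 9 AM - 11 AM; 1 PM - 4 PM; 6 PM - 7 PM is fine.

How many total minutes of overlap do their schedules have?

Rosa free: 12:00-13:00, 14:00-16:00 (invert busy blocks within the working day).
Zane free: 09:00-10:00, 13:00-14:00, 16:00-19:00 (invert busy blocks within the working day).
Tara free: 11:00-12:00, 13:00-15:00, 16:00-18:00.
Jonas free: 10:00-12:00, 14:00-16:00, 17:00-18:00.
Erik free: 09:00-11:00, 13:00-16:00, 18:00-19:00.
Rosa ∩ Zane: ∅.
Rosa ∩ Zane ∩ Tara: ∅.
Rosa ∩ Zane ∩ Tara ∩ Jonas: ∅.
Rosa ∩ Zane ∩ Tara ∩ Jonas ∩ Erik: ∅.
There is no time when everyone is free.
There is no common window, so the total is 0 minutes.

0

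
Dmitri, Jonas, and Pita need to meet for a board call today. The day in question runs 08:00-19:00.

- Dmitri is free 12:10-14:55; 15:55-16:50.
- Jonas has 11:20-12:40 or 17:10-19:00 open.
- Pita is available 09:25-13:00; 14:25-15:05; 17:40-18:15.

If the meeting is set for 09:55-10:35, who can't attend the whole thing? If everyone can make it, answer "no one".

Dmitri, Jonas

Dmitri: not fully free for 09:55-10:35. Jonas: not fully free for 09:55-10:35. Pita: free for 09:55-10:35.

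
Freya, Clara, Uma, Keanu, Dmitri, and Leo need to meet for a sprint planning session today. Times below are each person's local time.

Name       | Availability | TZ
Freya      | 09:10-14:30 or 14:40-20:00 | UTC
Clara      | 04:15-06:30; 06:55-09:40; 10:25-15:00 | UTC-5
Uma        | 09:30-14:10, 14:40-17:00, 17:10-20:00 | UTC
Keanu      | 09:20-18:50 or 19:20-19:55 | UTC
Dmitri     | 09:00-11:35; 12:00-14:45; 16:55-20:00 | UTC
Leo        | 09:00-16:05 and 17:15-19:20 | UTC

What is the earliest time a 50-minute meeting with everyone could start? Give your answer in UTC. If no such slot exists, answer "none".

09:30

Freya in UTC: 09:10-14:30, 14:40-20:00.
Clara in UTC: 09:15-11:30, 11:55-14:40, 15:25-20:00 (add 5h to convert from UTC-5).
Uma in UTC: 09:30-14:10, 14:40-17:00, 17:10-20:00.
Keanu in UTC: 09:20-18:50, 19:20-19:55.
Dmitri in UTC: 09:00-11:35, 12:00-14:45, 16:55-20:00.
Leo in UTC: 09:00-16:05, 17:15-19:20.
Freya ∩ Clara: 09:15-11:30, 11:55-14:30, 15:25-20:00.
Freya ∩ Clara ∩ Uma: 09:30-11:30, 11:55-14:10, 15:25-17:00, 17:10-20:00.
Freya ∩ Clara ∩ Uma ∩ Keanu: 09:30-11:30, 11:55-14:10, 15:25-17:00, 17:10-18:50, 19:20-19:55.
Freya ∩ Clara ∩ Uma ∩ Keanu ∩ Dmitri: 09:30-11:30, 12:00-14:10, 16:55-17:00, 17:10-18:50, 19:20-19:55.
Freya ∩ Clara ∩ Uma ∩ Keanu ∩ Dmitri ∩ Leo: 09:30-11:30, 12:00-14:10, 17:15-18:50.
The first common window of at least 50 minutes is 09:30-11:30, so the earliest start is 09:30.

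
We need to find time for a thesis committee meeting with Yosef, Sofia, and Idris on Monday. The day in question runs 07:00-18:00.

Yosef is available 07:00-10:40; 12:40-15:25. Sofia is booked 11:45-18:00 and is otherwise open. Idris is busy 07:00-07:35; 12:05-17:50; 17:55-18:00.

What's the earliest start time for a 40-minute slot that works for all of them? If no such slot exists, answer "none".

07:35

Yosef free: 07:00-10:40, 12:40-15:25.
Sofia free: 07:00-11:45 (invert busy blocks within the working day).
Idris free: 07:35-12:05, 17:50-17:55 (invert busy blocks within the working day).
Yosef ∩ Sofia: 07:00-10:40.
Yosef ∩ Sofia ∩ Idris: 07:35-10:40.
The first common window of at least 40 minutes is 07:35-10:40, so the earliest start is 07:35.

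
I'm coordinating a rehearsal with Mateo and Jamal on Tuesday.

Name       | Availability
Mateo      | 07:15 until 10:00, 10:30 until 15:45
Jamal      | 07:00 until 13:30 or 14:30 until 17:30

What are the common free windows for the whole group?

07:15-10:00, 10:30-13:30, 14:30-15:45

Mateo ∩ Jamal: 07:15-10:00, 10:30-13:30, 14:30-15:45.
Those are the intersection windows.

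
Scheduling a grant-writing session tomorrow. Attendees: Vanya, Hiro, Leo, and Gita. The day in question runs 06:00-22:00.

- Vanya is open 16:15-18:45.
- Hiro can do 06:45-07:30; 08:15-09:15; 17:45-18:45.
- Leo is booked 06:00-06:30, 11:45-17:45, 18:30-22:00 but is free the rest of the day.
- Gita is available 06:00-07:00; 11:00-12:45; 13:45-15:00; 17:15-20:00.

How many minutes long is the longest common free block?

45

Vanya free: 16:15-18:45.
Hiro free: 06:45-07:30, 08:15-09:15, 17:45-18:45.
Leo free: 06:30-11:45, 17:45-18:30 (invert busy blocks within the working day).
Gita free: 06:00-07:00, 11:00-12:45, 13:45-15:00, 17:15-20:00.
Vanya ∩ Hiro: 17:45-18:45.
Vanya ∩ Hiro ∩ Leo: 17:45-18:30.
Vanya ∩ Hiro ∩ Leo ∩ Gita: 17:45-18:30.
So the common availability across everyone is 17:45-18:30.
The longest is 17:45-18:30 at 45 minutes.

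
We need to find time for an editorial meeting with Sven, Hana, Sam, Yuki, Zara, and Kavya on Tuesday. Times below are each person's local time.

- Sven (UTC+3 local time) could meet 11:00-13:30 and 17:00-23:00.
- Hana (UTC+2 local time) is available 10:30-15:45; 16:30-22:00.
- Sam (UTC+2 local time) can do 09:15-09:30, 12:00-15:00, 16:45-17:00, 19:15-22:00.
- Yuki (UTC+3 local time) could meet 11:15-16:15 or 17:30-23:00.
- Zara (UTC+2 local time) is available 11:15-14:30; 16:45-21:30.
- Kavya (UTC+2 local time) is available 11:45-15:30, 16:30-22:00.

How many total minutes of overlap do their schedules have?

180

Sven in UTC: 08:00-10:30, 14:00-20:00 (subtract 3h to convert from UTC+3).
Hana in UTC: 08:30-13:45, 14:30-20:00 (subtract 2h to convert from UTC+2).
Sam in UTC: 07:15-07:30, 10:00-13:00, 14:45-15:00, 17:15-20:00 (subtract 2h to convert from UTC+2).
Yuki in UTC: 08:15-13:15, 14:30-20:00 (subtract 3h to convert from UTC+3).
Zara in UTC: 09:15-12:30, 14:45-19:30 (subtract 2h to convert from UTC+2).
Kavya in UTC: 09:45-13:30, 14:30-20:00 (subtract 2h to convert from UTC+2).
Sven ∩ Hana: 08:30-10:30, 14:30-20:00.
Sven ∩ Hana ∩ Sam: 10:00-10:30, 14:45-15:00, 17:15-20:00.
Sven ∩ Hana ∩ Sam ∩ Yuki: 10:00-10:30, 14:45-15:00, 17:15-20:00.
Sven ∩ Hana ∩ Sam ∩ Yuki ∩ Zara: 10:00-10:30, 14:45-15:00, 17:15-19:30.
Sven ∩ Hana ∩ Sam ∩ Yuki ∩ Zara ∩ Kavya: 10:00-10:30, 14:45-15:00, 17:15-19:30.
Summing the common windows: 30 + 15 + 135 = 180 minutes.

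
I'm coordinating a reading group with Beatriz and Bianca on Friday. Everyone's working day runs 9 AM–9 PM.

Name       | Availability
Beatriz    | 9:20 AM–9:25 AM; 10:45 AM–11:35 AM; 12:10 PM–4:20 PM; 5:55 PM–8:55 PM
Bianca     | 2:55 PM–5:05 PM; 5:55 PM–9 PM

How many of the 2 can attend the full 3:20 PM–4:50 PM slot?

1

Bianca can make the full 15:20-16:50 slot — that's 1.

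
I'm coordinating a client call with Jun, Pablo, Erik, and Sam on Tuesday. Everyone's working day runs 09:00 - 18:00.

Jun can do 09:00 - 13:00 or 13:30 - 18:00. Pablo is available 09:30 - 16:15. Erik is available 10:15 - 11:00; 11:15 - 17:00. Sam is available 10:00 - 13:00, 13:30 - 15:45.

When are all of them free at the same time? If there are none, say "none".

10:15-11:00, 11:15-13:00, 13:30-15:45

Jun ∩ Pablo: 09:30-13:00, 13:30-16:15.
Jun ∩ Pablo ∩ Erik: 10:15-11:00, 11:15-13:00, 13:30-16:15.
Jun ∩ Pablo ∩ Erik ∩ Sam: 10:15-11:00, 11:15-13:00, 13:30-15:45.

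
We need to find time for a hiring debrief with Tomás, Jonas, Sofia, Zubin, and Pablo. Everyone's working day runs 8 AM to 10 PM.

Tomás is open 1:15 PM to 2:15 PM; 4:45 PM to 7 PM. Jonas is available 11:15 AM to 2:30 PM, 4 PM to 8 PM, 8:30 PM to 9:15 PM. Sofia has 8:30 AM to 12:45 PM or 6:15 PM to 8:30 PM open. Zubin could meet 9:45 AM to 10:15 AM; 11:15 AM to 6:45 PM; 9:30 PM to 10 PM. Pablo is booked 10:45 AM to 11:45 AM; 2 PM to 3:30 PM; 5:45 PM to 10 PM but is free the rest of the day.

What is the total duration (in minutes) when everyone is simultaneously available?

0

Tomás free: 13:15-14:15, 16:45-19:00.
Jonas free: 11:15-14:30, 16:00-20:00, 20:30-21:15.
Sofia free: 08:30-12:45, 18:15-20:30.
Zubin free: 09:45-10:15, 11:15-18:45, 21:30-22:00.
Pablo free: 08:00-10:45, 11:45-14:00, 15:30-17:45 (invert busy blocks within the working day).
Tomás ∩ Jonas: 13:15-14:15, 16:45-19:00.
Tomás ∩ Jonas ∩ Sofia: 18:15-19:00.
Tomás ∩ Jonas ∩ Sofia ∩ Zubin: 18:15-18:45.
Tomás ∩ Jonas ∩ Sofia ∩ Zubin ∩ Pablo: ∅.
There is no time when everyone is free.
There is no common window, so the total is 0 minutes.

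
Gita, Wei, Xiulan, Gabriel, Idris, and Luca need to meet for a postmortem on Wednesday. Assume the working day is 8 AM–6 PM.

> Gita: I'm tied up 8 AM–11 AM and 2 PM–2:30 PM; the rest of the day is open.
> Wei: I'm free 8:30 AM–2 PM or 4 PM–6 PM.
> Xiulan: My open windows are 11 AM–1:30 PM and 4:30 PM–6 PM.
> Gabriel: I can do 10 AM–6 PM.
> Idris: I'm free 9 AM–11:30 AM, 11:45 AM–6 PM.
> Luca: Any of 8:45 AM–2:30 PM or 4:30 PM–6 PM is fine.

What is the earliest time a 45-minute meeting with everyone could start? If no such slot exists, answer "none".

Gita free: 11:00-14:00, 14:30-18:00 (invert busy blocks within the working day).
Wei free: 08:30-14:00, 16:00-18:00.
Xiulan free: 11:00-13:30, 16:30-18:00.
Gabriel free: 10:00-18:00.
Idris free: 09:00-11:30, 11:45-18:00.
Luca free: 08:45-14:30, 16:30-18:00.
Gita ∩ Wei: 11:00-14:00, 16:00-18:00.
Gita ∩ Wei ∩ Xiulan: 11:00-13:30, 16:30-18:00.
Gita ∩ Wei ∩ Xiulan ∩ Gabriel: 11:00-13:30, 16:30-18:00.
Gita ∩ Wei ∩ Xiulan ∩ Gabriel ∩ Idris: 11:00-11:30, 11:45-13:30, 16:30-18:00.
Gita ∩ Wei ∩ Xiulan ∩ Gabriel ∩ Idris ∩ Luca: 11:00-11:30, 11:45-13:30, 16:30-18:00.
Those are the intersection windows.
The first common window of at least 45 minutes is 11:45-13:30, so the earliest start is 11:45.

11:45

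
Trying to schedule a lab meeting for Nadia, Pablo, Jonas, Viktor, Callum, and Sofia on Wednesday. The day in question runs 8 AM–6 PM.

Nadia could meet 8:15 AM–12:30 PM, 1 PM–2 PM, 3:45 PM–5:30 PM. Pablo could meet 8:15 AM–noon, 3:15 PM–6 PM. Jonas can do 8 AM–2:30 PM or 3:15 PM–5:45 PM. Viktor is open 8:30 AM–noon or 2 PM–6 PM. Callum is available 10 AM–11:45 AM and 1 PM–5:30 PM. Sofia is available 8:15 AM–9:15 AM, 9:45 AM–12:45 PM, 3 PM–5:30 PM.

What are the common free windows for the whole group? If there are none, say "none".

Nadia ∩ Pablo: 08:15-12:00, 15:45-17:30.
Nadia ∩ Pablo ∩ Jonas: 08:15-12:00, 15:45-17:30.
Nadia ∩ Pablo ∩ Jonas ∩ Viktor: 08:30-12:00, 15:45-17:30.
Nadia ∩ Pablo ∩ Jonas ∩ Viktor ∩ Callum: 10:00-11:45, 15:45-17:30.
Nadia ∩ Pablo ∩ Jonas ∩ Viktor ∩ Callum ∩ Sofia: 10:00-11:45, 15:45-17:30.

10:00-11:45, 15:45-17:30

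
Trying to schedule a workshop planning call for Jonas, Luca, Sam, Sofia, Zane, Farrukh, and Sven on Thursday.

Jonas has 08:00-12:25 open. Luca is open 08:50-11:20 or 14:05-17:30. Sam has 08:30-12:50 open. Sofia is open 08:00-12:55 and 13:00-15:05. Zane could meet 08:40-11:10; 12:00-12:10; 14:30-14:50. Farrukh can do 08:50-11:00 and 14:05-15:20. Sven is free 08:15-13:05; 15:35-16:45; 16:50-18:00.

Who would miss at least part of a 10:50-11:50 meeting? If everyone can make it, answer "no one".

Farrukh, Luca, Zane

Jonas: free for 10:50-11:50. Luca: not fully free for 10:50-11:50. Sam: free for 10:50-11:50. Sofia: free for 10:50-11:50. Zane: not fully free for 10:50-11:50. Farrukh: not fully free for 10:50-11:50. Sven: free for 10:50-11:50.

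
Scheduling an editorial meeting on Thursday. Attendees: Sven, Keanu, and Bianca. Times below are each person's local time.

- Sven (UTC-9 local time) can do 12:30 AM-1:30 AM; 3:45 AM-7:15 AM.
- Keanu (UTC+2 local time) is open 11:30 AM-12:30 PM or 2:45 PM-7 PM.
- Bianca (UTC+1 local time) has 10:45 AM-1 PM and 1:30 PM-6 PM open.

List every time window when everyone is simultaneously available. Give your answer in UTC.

09:45-10:30, 12:45-16:15

Sven in UTC: 09:30-10:30, 12:45-16:15 (add 9h to convert from UTC-9).
Keanu in UTC: 09:30-10:30, 12:45-17:00 (subtract 2h to convert from UTC+2).
Bianca in UTC: 09:45-12:00, 12:30-17:00 (subtract 1h to convert from UTC+1).
Sven ∩ Keanu: 09:30-10:30, 12:45-16:15.
Sven ∩ Keanu ∩ Bianca: 09:45-10:30, 12:45-16:15.
Those are the intersection windows.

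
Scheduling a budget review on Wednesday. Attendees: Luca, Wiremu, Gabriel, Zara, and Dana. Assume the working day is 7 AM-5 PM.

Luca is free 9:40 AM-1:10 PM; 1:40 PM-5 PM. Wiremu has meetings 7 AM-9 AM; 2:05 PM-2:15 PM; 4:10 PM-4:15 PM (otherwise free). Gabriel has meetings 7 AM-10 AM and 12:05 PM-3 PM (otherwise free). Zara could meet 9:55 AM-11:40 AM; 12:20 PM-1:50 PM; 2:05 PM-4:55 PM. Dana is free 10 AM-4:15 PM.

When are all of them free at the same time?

10:00-11:40, 15:00-16:10

Luca free: 09:40-13:10, 13:40-17:00.
Wiremu free: 09:00-14:05, 14:15-16:10, 16:15-17:00 (invert busy blocks within the working day).
Gabriel free: 10:00-12:05, 15:00-17:00 (invert busy blocks within the working day).
Zara free: 09:55-11:40, 12:20-13:50, 14:05-16:55.
Dana free: 10:00-16:15.
Luca ∩ Wiremu: 09:40-13:10, 13:40-14:05, 14:15-16:10, 16:15-17:00.
Luca ∩ Wiremu ∩ Gabriel: 10:00-12:05, 15:00-16:10, 16:15-17:00.
Luca ∩ Wiremu ∩ Gabriel ∩ Zara: 10:00-11:40, 15:00-16:10, 16:15-16:55.
Luca ∩ Wiremu ∩ Gabriel ∩ Zara ∩ Dana: 10:00-11:40, 15:00-16:10.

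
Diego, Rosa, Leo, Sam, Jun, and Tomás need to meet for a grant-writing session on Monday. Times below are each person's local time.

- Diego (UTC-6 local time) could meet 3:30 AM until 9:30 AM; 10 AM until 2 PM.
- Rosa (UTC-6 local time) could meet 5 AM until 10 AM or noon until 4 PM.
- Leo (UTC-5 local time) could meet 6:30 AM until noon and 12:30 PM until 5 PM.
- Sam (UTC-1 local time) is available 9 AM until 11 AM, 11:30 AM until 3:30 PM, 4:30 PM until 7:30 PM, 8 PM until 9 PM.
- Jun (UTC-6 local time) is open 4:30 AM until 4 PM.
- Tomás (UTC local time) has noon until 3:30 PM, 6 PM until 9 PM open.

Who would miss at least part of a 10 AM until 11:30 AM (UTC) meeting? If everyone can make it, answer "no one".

Diego in UTC: 09:30-15:30, 16:00-20:00 (add 6h to convert from UTC-6).
Rosa in UTC: 11:00-16:00, 18:00-22:00 (add 6h to convert from UTC-6).
Leo in UTC: 11:30-17:00, 17:30-22:00 (add 5h to convert from UTC-5).
Sam in UTC: 10:00-12:00, 12:30-16:30, 17:30-20:30, 21:00-22:00 (add 1h to convert from UTC-1).
Jun in UTC: 10:30-22:00 (add 6h to convert from UTC-6).
Tomás in UTC: 12:00-15:30, 18:00-21:00.
Diego: free for 10:00-11:30. Rosa: not fully free for 10:00-11:30. Leo: not fully free for 10:00-11:30. Sam: free for 10:00-11:30. Jun: not fully free for 10:00-11:30. Tomás: not fully free for 10:00-11:30.

Jun, Leo, Rosa, Tomás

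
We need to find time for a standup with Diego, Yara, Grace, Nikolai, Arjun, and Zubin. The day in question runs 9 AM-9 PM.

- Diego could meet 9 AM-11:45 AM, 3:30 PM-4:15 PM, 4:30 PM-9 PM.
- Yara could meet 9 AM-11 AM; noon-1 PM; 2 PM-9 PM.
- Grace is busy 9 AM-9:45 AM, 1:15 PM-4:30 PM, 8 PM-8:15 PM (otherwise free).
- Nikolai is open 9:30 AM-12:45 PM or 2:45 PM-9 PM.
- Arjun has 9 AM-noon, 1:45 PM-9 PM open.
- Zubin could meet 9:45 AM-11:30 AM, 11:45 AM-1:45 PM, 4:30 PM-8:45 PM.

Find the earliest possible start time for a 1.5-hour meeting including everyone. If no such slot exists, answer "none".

Diego free: 09:00-11:45, 15:30-16:15, 16:30-21:00.
Yara free: 09:00-11:00, 12:00-13:00, 14:00-21:00.
Grace free: 09:45-13:15, 16:30-20:00, 20:15-21:00 (invert busy blocks within the working day).
Nikolai free: 09:30-12:45, 14:45-21:00.
Arjun free: 09:00-12:00, 13:45-21:00.
Zubin free: 09:45-11:30, 11:45-13:45, 16:30-20:45.
Diego ∩ Yara: 09:00-11:00, 15:30-16:15, 16:30-21:00.
Diego ∩ Yara ∩ Grace: 09:45-11:00, 16:30-20:00, 20:15-21:00.
Diego ∩ Yara ∩ Grace ∩ Nikolai: 09:45-11:00, 16:30-20:00, 20:15-21:00.
Diego ∩ Yara ∩ Grace ∩ Nikolai ∩ Arjun: 09:45-11:00, 16:30-20:00, 20:15-21:00.
Diego ∩ Yara ∩ Grace ∩ Nikolai ∩ Arjun ∩ Zubin: 09:45-11:00, 16:30-20:00, 20:15-20:45.
The first common window of at least 90 minutes is 16:30-20:00, so the earliest start is 16:30.

16:30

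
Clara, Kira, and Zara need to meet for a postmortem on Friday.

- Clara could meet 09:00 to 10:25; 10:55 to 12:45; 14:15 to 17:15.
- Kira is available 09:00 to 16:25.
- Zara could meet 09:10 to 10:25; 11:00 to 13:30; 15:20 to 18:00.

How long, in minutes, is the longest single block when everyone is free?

Clara ∩ Kira: 09:00-10:25, 10:55-12:45, 14:15-16:25.
Clara ∩ Kira ∩ Zara: 09:10-10:25, 11:00-12:45, 15:20-16:25.
The longest is 11:00-12:45 at 105 minutes.

105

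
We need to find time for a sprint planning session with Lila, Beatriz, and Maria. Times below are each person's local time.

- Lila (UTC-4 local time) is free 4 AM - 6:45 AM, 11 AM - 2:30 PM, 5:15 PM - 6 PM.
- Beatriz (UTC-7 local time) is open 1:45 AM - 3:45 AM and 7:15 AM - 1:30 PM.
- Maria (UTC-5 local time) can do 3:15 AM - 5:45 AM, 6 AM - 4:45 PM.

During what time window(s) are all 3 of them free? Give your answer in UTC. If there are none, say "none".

08:45-10:45, 15:00-18:30

Lila in UTC: 08:00-10:45, 15:00-18:30, 21:15-22:00 (add 4h to convert from UTC-4).
Beatriz in UTC: 08:45-10:45, 14:15-20:30 (add 7h to convert from UTC-7).
Maria in UTC: 08:15-10:45, 11:00-21:45 (add 5h to convert from UTC-5).
Lila ∩ Beatriz: 08:45-10:45, 15:00-18:30.
Lila ∩ Beatriz ∩ Maria: 08:45-10:45, 15:00-18:30.
So the common availability across everyone is 08:45-10:45, 15:00-18:30.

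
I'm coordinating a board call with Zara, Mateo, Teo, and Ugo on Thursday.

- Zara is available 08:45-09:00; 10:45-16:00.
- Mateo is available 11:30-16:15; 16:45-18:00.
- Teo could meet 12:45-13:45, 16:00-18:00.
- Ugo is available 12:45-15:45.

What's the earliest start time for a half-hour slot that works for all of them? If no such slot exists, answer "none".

Zara ∩ Mateo: 11:30-16:00.
Zara ∩ Mateo ∩ Teo: 12:45-13:45.
Zara ∩ Mateo ∩ Teo ∩ Ugo: 12:45-13:45.
The first common window of at least 30 minutes is 12:45-13:45, so the earliest start is 12:45.

12:45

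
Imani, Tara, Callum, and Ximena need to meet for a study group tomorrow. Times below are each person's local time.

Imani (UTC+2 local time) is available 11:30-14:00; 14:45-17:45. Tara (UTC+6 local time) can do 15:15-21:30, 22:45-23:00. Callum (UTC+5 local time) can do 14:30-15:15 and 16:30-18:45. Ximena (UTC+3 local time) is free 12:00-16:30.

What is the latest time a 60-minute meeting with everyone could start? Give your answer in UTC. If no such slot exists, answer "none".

Imani in UTC: 09:30-12:00, 12:45-15:45 (subtract 2h to convert from UTC+2).
Tara in UTC: 09:15-15:30, 16:45-17:00 (subtract 6h to convert from UTC+6).
Callum in UTC: 09:30-10:15, 11:30-13:45 (subtract 5h to convert from UTC+5).
Ximena in UTC: 09:00-13:30 (subtract 3h to convert from UTC+3).
Imani ∩ Tara: 09:30-12:00, 12:45-15:30.
Imani ∩ Tara ∩ Callum: 09:30-10:15, 11:30-12:00, 12:45-13:45.
Imani ∩ Tara ∩ Callum ∩ Ximena: 09:30-10:15, 11:30-12:00, 12:45-13:30.
No common window is at least 60 minutes long.

none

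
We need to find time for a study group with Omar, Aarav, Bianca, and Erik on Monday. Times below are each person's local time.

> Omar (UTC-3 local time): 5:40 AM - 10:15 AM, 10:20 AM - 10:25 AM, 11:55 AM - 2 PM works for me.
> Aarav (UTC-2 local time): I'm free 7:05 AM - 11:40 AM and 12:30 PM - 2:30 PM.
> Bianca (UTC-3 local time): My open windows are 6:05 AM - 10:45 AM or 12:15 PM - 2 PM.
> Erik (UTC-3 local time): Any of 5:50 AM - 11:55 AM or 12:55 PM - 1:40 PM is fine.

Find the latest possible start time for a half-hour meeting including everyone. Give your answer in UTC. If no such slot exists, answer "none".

Omar in UTC: 08:40-13:15, 13:20-13:25, 14:55-17:00 (add 3h to convert from UTC-3).
Aarav in UTC: 09:05-13:40, 14:30-16:30 (add 2h to convert from UTC-2).
Bianca in UTC: 09:05-13:45, 15:15-17:00 (add 3h to convert from UTC-3).
Erik in UTC: 08:50-14:55, 15:55-16:40 (add 3h to convert from UTC-3).
Omar ∩ Aarav: 09:05-13:15, 13:20-13:25, 14:55-16:30.
Omar ∩ Aarav ∩ Bianca: 09:05-13:15, 13:20-13:25, 15:15-16:30.
Omar ∩ Aarav ∩ Bianca ∩ Erik: 09:05-13:15, 13:20-13:25, 15:55-16:30.
Those are the intersection windows.
The last common window of at least 30 minutes is 15:55-16:30; a 30-minute meeting can start as late as 16:00 and still end by 16:30.

16:00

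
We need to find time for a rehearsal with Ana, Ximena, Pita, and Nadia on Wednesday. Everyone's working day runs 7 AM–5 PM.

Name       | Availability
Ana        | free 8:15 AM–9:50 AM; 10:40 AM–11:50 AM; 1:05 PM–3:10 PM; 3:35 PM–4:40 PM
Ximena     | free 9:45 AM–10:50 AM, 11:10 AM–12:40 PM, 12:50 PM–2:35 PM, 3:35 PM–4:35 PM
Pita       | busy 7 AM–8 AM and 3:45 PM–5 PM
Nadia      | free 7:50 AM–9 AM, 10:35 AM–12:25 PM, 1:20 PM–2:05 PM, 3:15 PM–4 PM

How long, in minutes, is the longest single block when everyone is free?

Ana free: 08:15-09:50, 10:40-11:50, 13:05-15:10, 15:35-16:40.
Ximena free: 09:45-10:50, 11:10-12:40, 12:50-14:35, 15:35-16:35.
Pita free: 08:00-15:45 (invert busy blocks within the working day).
Nadia free: 07:50-09:00, 10:35-12:25, 13:20-14:05, 15:15-16:00.
Ana ∩ Ximena: 09:45-09:50, 10:40-10:50, 11:10-11:50, 13:05-14:35, 15:35-16:35.
Ana ∩ Ximena ∩ Pita: 09:45-09:50, 10:40-10:50, 11:10-11:50, 13:05-14:35, 15:35-15:45.
Ana ∩ Ximena ∩ Pita ∩ Nadia: 10:40-10:50, 11:10-11:50, 13:20-14:05, 15:35-15:45.
So the common availability across everyone is 10:40-10:50, 11:10-11:50, 13:20-14:05, 15:35-15:45.
The longest is 13:20-14:05 at 45 minutes.

45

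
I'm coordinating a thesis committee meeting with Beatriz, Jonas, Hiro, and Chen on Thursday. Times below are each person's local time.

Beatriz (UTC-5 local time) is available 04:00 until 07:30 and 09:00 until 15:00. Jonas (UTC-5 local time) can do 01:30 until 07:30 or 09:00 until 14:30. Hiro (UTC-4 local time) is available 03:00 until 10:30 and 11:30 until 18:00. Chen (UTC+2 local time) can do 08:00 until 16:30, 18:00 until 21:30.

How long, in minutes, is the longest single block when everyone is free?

Beatriz in UTC: 09:00-12:30, 14:00-20:00 (add 5h to convert from UTC-5).
Jonas in UTC: 06:30-12:30, 14:00-19:30 (add 5h to convert from UTC-5).
Hiro in UTC: 07:00-14:30, 15:30-22:00 (add 4h to convert from UTC-4).
Chen in UTC: 06:00-14:30, 16:00-19:30 (subtract 2h to convert from UTC+2).
Beatriz ∩ Jonas: 09:00-12:30, 14:00-19:30.
Beatriz ∩ Jonas ∩ Hiro: 09:00-12:30, 14:00-14:30, 15:30-19:30.
Beatriz ∩ Jonas ∩ Hiro ∩ Chen: 09:00-12:30, 14:00-14:30, 16:00-19:30.
Those are the intersection windows.
The longest is 09:00-12:30 at 210 minutes.

210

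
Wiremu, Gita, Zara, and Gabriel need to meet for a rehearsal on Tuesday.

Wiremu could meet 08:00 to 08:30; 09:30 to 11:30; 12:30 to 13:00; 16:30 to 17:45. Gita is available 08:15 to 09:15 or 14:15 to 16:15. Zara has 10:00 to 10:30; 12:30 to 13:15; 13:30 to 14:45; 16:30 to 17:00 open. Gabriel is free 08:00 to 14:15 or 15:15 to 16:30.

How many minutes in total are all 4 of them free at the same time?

0

Wiremu ∩ Gita: 08:15-08:30.
Wiremu ∩ Gita ∩ Zara: ∅.
Wiremu ∩ Gita ∩ Zara ∩ Gabriel: ∅.
There is no time when everyone is free.
There is no common window, so the total is 0 minutes.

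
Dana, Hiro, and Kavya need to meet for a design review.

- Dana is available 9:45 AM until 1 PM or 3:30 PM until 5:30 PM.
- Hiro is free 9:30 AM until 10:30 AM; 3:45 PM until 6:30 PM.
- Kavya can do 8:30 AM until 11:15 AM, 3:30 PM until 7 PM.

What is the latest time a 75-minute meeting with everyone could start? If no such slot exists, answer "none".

16:15

Dana ∩ Hiro: 09:45-10:30, 15:45-17:30.
Dana ∩ Hiro ∩ Kavya: 09:45-10:30, 15:45-17:30.
So the common availability across everyone is 09:45-10:30, 15:45-17:30.
The last common window of at least 75 minutes is 15:45-17:30; a 75-minute meeting can start as late as 16:15 and still end by 17:30.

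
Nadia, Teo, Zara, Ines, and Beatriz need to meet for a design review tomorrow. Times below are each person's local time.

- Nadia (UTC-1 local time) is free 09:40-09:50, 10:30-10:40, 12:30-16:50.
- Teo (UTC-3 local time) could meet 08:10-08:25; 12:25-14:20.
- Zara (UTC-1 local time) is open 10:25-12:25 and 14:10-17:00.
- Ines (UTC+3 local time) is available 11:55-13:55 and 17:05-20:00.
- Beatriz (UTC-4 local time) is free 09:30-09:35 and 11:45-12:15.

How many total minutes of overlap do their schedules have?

30

Nadia in UTC: 10:40-10:50, 11:30-11:40, 13:30-17:50 (add 1h to convert from UTC-1).
Teo in UTC: 11:10-11:25, 15:25-17:20 (add 3h to convert from UTC-3).
Zara in UTC: 11:25-13:25, 15:10-18:00 (add 1h to convert from UTC-1).
Ines in UTC: 08:55-10:55, 14:05-17:00 (subtract 3h to convert from UTC+3).
Beatriz in UTC: 13:30-13:35, 15:45-16:15 (add 4h to convert from UTC-4).
Nadia ∩ Teo: 15:25-17:20.
Nadia ∩ Teo ∩ Zara: 15:25-17:20.
Nadia ∩ Teo ∩ Zara ∩ Ines: 15:25-17:00.
Nadia ∩ Teo ∩ Zara ∩ Ines ∩ Beatriz: 15:45-16:15.
That's a single block of 30 minutes.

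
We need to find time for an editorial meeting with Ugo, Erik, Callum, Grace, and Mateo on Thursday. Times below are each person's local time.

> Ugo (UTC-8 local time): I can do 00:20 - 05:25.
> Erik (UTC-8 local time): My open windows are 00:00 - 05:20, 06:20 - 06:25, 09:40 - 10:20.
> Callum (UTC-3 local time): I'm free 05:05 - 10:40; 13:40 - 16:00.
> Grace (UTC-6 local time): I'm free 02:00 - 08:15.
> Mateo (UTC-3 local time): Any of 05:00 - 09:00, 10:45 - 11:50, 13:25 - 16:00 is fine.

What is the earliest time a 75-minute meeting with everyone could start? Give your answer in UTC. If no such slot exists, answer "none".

Ugo in UTC: 08:20-13:25 (add 8h to convert from UTC-8).
Erik in UTC: 08:00-13:20, 14:20-14:25, 17:40-18:20 (add 8h to convert from UTC-8).
Callum in UTC: 08:05-13:40, 16:40-19:00 (add 3h to convert from UTC-3).
Grace in UTC: 08:00-14:15 (add 6h to convert from UTC-6).
Mateo in UTC: 08:00-12:00, 13:45-14:50, 16:25-19:00 (add 3h to convert from UTC-3).
Ugo ∩ Erik: 08:20-13:20.
Ugo ∩ Erik ∩ Callum: 08:20-13:20.
Ugo ∩ Erik ∩ Callum ∩ Grace: 08:20-13:20.
Ugo ∩ Erik ∩ Callum ∩ Grace ∩ Mateo: 08:20-12:00.
The first common window of at least 75 minutes is 08:20-12:00, so the earliest start is 08:20.

08:20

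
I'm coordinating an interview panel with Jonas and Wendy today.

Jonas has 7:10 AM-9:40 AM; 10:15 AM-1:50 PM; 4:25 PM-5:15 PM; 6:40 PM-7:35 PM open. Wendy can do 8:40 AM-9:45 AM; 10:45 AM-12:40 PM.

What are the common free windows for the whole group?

Jonas ∩ Wendy: 08:40-09:40, 10:45-12:40.

08:40-09:40, 10:45-12:40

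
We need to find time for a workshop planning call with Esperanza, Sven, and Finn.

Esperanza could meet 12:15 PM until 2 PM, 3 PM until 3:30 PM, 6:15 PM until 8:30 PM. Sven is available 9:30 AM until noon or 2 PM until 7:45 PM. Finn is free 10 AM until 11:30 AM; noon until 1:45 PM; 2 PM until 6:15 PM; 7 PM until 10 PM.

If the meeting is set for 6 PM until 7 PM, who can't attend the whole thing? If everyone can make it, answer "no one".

Esperanza, Finn

Esperanza: not fully free for 18:00-19:00. Sven: free for 18:00-19:00. Finn: not fully free for 18:00-19:00.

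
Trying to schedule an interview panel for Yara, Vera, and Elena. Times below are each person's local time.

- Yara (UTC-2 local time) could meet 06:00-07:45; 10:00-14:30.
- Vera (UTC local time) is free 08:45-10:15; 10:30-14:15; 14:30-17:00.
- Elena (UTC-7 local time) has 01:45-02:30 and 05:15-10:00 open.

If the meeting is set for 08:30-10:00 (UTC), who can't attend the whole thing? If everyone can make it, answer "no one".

Yara in UTC: 08:00-09:45, 12:00-16:30 (add 2h to convert from UTC-2).
Vera in UTC: 08:45-10:15, 10:30-14:15, 14:30-17:00.
Elena in UTC: 08:45-09:30, 12:15-17:00 (add 7h to convert from UTC-7).
Yara: not fully free for 08:30-10:00. Vera: not fully free for 08:30-10:00. Elena: not fully free for 08:30-10:00.

Elena, Vera, Yara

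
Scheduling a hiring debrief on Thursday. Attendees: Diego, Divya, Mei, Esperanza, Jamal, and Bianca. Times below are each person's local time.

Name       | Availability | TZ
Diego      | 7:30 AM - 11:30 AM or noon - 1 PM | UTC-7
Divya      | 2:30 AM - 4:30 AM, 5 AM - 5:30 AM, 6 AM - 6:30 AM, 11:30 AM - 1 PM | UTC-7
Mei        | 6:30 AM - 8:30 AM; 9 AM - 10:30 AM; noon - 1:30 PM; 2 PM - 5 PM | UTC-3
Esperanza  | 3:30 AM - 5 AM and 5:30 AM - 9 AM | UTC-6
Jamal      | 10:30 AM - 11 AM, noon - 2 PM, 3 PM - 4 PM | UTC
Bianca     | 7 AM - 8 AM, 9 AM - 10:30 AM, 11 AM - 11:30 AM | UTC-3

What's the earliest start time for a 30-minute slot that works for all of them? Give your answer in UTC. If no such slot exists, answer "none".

none

Diego in UTC: 14:30-18:30, 19:00-20:00 (add 7h to convert from UTC-7).
Divya in UTC: 09:30-11:30, 12:00-12:30, 13:00-13:30, 18:30-20:00 (add 7h to convert from UTC-7).
Mei in UTC: 09:30-11:30, 12:00-13:30, 15:00-16:30, 17:00-20:00 (add 3h to convert from UTC-3).
Esperanza in UTC: 09:30-11:00, 11:30-15:00 (add 6h to convert from UTC-6).
Jamal in UTC: 10:30-11:00, 12:00-14:00, 15:00-16:00.
Bianca in UTC: 10:00-11:00, 12:00-13:30, 14:00-14:30 (add 3h to convert from UTC-3).
Diego ∩ Divya: 19:00-20:00.
Diego ∩ Divya ∩ Mei: 19:00-20:00.
Diego ∩ Divya ∩ Mei ∩ Esperanza: ∅.
Diego ∩ Divya ∩ Mei ∩ Esperanza ∩ Jamal: ∅.
Diego ∩ Divya ∩ Mei ∩ Esperanza ∩ Jamal ∩ Bianca: ∅.
There is no time when everyone is free.
No common window is at least 30 minutes long.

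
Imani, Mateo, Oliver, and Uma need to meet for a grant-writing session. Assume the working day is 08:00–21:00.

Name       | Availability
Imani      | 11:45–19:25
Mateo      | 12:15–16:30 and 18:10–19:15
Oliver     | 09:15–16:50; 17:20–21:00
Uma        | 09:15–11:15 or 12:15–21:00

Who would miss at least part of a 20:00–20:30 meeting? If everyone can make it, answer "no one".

Imani: not fully free for 20:00-20:30. Mateo: not fully free for 20:00-20:30. Oliver: free for 20:00-20:30. Uma: free for 20:00-20:30.

Imani, Mateo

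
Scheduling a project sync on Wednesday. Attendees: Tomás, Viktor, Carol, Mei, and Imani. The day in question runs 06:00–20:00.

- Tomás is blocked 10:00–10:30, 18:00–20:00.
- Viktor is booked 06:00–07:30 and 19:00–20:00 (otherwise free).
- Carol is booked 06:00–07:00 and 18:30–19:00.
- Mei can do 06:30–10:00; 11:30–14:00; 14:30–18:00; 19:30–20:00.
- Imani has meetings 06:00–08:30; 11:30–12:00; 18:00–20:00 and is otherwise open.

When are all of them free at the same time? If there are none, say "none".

08:30-10:00, 12:00-14:00, 14:30-18:00

Tomás free: 06:00-10:00, 10:30-18:00 (invert busy blocks within the working day).
Viktor free: 07:30-19:00 (invert busy blocks within the working day).
Carol free: 07:00-18:30, 19:00-20:00 (invert busy blocks within the working day).
Mei free: 06:30-10:00, 11:30-14:00, 14:30-18:00, 19:30-20:00.
Imani free: 08:30-11:30, 12:00-18:00 (invert busy blocks within the working day).
Tomás ∩ Viktor: 07:30-10:00, 10:30-18:00.
Tomás ∩ Viktor ∩ Carol: 07:30-10:00, 10:30-18:00.
Tomás ∩ Viktor ∩ Carol ∩ Mei: 07:30-10:00, 11:30-14:00, 14:30-18:00.
Tomás ∩ Viktor ∩ Carol ∩ Mei ∩ Imani: 08:30-10:00, 12:00-14:00, 14:30-18:00.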